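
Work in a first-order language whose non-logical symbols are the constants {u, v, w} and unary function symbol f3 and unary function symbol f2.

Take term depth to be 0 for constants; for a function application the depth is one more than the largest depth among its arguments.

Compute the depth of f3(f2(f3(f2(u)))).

4

depth(f2(u)) = 1 + depth(u) = 1 + 0 = 1
depth(f3(f2(u))) = 1 + depth(f2(u)) = 1 + 1 = 2
depth(f2(f3(f2(u)))) = 1 + depth(f3(f2(u))) = 1 + 2 = 3
depth(f3(f2(f3(f2(u))))) = 1 + depth(f2(f3(f2(u)))) = 1 + 3 = 4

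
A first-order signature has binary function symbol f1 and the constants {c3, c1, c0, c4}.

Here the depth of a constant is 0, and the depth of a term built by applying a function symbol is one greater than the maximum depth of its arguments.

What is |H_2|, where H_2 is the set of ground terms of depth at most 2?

404

Write N_k for the number of ground terms of depth ≤ k. A term of depth ≤ k is either a constant or a function symbol applied to arguments of depth ≤ k−1, so N_k = 4 + N_{k-1}^2.
N_0 = 4
N_1 = 4 + 4^2 = 20
N_2 = 4 + 20^2 = 404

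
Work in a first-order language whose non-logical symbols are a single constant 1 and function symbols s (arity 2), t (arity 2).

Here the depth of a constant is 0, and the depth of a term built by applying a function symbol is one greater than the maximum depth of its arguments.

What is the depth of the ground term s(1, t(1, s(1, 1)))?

depth(s(1, 1)) = 1 + max(0, 0) = 1
depth(t(1, s(1, 1))) = 1 + max(0, 1) = 2
depth(s(1, t(1, s(1, 1)))) = 1 + max(0, 2) = 3

3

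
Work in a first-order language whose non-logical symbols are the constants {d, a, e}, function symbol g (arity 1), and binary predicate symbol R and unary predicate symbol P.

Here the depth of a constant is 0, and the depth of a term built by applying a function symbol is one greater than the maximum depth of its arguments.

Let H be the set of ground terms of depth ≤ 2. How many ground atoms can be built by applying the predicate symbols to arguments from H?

90

First count ground terms of depth ≤ 2.
If N_k denotes the number of depth-≤k ground terms, the 3 constants give N_0 = 3, and each function symbol of arity r contributes N_{k-1}^r new terms at level k: N_k = 3 + N_{k-1}.
N_0 = 3
N_1 = 3 + 3 = 6
N_2 = 3 + 6 = 9
Explicitly: d, a, e, g(d), g(a), g(e), g(g(d)), g(g(a)), g(g(e)).
So |H| = 9.
Each predicate of arity r yields |H|^r ground atoms (one per choice of an r-tuple from H):
  R: 9^2 = 81;  P: 9
Total ground atoms: 81 + 9 = 90.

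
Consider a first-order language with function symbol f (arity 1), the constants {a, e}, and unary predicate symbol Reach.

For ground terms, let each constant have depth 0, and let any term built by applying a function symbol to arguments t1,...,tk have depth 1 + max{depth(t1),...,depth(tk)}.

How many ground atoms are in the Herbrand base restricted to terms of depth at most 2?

First count ground terms of depth ≤ 2.
Write N_k for the number of ground terms of depth ≤ k. A term of depth ≤ k is either a constant or a function symbol applied to arguments of depth ≤ k−1, so N_k = 2 + N_{k-1}.
N_0 = 2
N_1 = 2 + 2 = 4
N_2 = 2 + 4 = 6
Explicitly: a, e, f(a), f(e), f(f(a)), f(f(e)).
So |H| = 6.
Each predicate of arity r yields |H|^r ground atoms (one per choice of an r-tuple from H):
  Reach: 6
Total ground atoms: 6.

6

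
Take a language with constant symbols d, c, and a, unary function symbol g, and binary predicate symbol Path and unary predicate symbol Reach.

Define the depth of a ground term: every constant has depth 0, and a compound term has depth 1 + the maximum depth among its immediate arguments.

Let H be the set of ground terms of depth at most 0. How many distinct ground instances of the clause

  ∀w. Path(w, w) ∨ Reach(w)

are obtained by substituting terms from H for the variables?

Ground terms of depth ≤ 0:
  Count level by level. With function symbols g/1, the terms of depth ≤ k are the 3 constants together with each function applied to depth-≤(k−1) tuples, so N_k = 3 + N_{k-1}.
  N_0 = 3
So there are 3 ground terms available for substitution.
The body mentions the single quantified variable w; since ground terms form a free algebra, no two substitutions collapse to the same formula.
Number of ground instances = 3.

3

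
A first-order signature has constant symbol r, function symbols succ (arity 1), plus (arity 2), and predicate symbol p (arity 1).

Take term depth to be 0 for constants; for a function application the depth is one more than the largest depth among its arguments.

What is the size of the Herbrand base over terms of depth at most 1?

First count ground terms of depth ≤ 1.
Let N_k count ground terms of depth at most k. Each non-constant term of depth ≤ k is some function symbol applied to depth-≤(k−1) arguments, giving N_k = 1 + N_{k-1} + N_{k-1}^2.
N_0 = 1
N_1 = 1 + 1 + 1^2 = 3
Explicitly: r, succ(r), plus(r, r).
So |H| = 3.
Ground atoms are formed by filling each argument slot of a predicate with a term from H, so an r-ary predicate gives |H|^r atoms:
  p: 3
Total ground atoms: 3.

3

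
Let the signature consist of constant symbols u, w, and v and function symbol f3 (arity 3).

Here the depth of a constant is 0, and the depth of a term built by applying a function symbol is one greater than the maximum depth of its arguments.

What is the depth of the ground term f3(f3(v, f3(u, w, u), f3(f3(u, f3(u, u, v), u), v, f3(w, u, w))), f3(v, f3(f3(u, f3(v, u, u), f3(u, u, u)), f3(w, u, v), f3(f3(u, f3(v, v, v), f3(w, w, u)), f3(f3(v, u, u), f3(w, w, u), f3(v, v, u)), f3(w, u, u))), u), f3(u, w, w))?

depth(f3(u, w, u)) = 1 + max(0, 0, 0) = 1
depth(f3(u, u, v)) = 1 + max(0, 0, 0) = 1
depth(f3(u, f3(u, u, v), u)) = 1 + max(0, 1, 0) = 2
depth(f3(w, u, w)) = 1 + max(0, 0, 0) = 1
depth(f3(f3(u, f3(u, u, v), u), v, f3(w, u, w))) = 1 + max(2, 0, 1) = 3
depth(f3(v, f3(u, w, u), f3(f3(u, f3(u, u, v), u), v, f3(w, u, w)))) = 1 + max(0, 1, 3) = 4
depth(f3(v, u, u)) = 1 + max(0, 0, 0) = 1
depth(f3(u, u, u)) = 1 + max(0, 0, 0) = 1
depth(f3(u, f3(v, u, u), f3(u, u, u))) = 1 + max(0, 1, 1) = 2
depth(f3(w, u, v)) = 1 + max(0, 0, 0) = 1
depth(f3(v, v, v)) = 1 + max(0, 0, 0) = 1
depth(f3(w, w, u)) = 1 + max(0, 0, 0) = 1
depth(f3(u, f3(v, v, v), f3(w, w, u))) = 1 + max(0, 1, 1) = 2
depth(f3(v, v, u)) = 1 + max(0, 0, 0) = 1
depth(f3(f3(v, u, u), f3(w, w, u), f3(v, v, u))) = 1 + max(1, 1, 1) = 2
depth(f3(w, u, u)) = 1 + max(0, 0, 0) = 1
depth(f3(f3(u, f3(v, v, v), f3(w, w, u)), f3(f3(v, u, u), f3(w, w, u), f3(v, v, u)), f3(w, u, u))) = 1 + max(2, 2, 1) = 3
depth(f3(f3(u, f3(v, u, u), f3(u, u, u)), f3(w, u, v), f3(f3(u, f3(v, v, v), f3(w, w, u)), f3(f3(v, u, u), f3(w, w, u), f3(v, v, u)), f3(w, u, u)))) = 1 + max(2, 1, 3) = 4
depth(f3(v, f3(f3(u, f3(v, u, u), f3(u, u, u)), f3(w, u, v), f3(f3(u, f3(v, v, v), f3(w, w, u)), f3(f3(v, u, u), f3(w, w, u), f3(v, v, u)), f3(w, u, u))), u)) = 1 + max(0, 4, 0) = 5
depth(f3(u, w, w)) = 1 + max(0, 0, 0) = 1
depth(f3(f3(v, f3(u, w, u), f3(f3(u, f3(u, u, v), u), v, f3(w, u, w))), f3(v, f3(f3(u, f3(v, u, u), f3(u, u, u)), f3(w, u, v), f3(f3(u, f3(v, v, v), f3(w, w, u)), f3(f3(v, u, u), f3(w, w, u), f3(v, v, u)), f3(w, u, u))), u), f3(u, w, w))) = 1 + max(4, 5, 1) = 6

6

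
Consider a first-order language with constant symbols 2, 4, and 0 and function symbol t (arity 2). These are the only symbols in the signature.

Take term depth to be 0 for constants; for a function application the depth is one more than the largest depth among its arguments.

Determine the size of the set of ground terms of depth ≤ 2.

147

Write N_k for the number of ground terms of depth ≤ k. A term of depth ≤ k is either a constant or a function symbol applied to arguments of depth ≤ k−1, so N_k = 3 + N_{k-1}^2.
N_0 = 3
N_1 = 3 + 3^2 = 12
N_2 = 3 + 12^2 = 147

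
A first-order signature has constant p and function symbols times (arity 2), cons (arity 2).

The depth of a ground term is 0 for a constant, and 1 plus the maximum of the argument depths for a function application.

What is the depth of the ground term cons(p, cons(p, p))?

2

depth(cons(p, p)) = 1 + max(0, 0) = 1
depth(cons(p, cons(p, p))) = 1 + max(0, 1) = 2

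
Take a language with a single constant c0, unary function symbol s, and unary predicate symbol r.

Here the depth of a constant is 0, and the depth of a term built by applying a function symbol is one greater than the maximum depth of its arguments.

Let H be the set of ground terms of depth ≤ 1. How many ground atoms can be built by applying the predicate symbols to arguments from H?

First count ground terms of depth ≤ 1.
Let N_k count ground terms of depth at most k. Each non-constant term of depth ≤ k is some function symbol applied to depth-≤(k−1) arguments, giving N_k = 1 + N_{k-1}.
N_0 = 1
N_1 = 1 + 1 = 2
So |H| = 2.
Each predicate of arity r yields |H|^r ground atoms (one per choice of an r-tuple from H):
  r: 2
Total ground atoms: 2.

2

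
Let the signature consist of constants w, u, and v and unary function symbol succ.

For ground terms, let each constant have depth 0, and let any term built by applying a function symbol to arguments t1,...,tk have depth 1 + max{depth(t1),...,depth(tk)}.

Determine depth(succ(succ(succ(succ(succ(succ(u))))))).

6

depth(succ(u)) = 1 + depth(u) = 1 + 0 = 1
depth(succ(succ(u))) = 1 + depth(succ(u)) = 1 + 1 = 2
depth(succ(succ(succ(u)))) = 1 + depth(succ(succ(u))) = 1 + 2 = 3
depth(succ(succ(succ(succ(u))))) = 1 + depth(succ(succ(succ(u)))) = 1 + 3 = 4
depth(succ(succ(succ(succ(succ(u)))))) = 1 + depth(succ(succ(succ(succ(u))))) = 1 + 4 = 5
depth(succ(succ(succ(succ(succ(succ(u))))))) = 1 + depth(succ(succ(succ(succ(succ(u)))))) = 1 + 5 = 6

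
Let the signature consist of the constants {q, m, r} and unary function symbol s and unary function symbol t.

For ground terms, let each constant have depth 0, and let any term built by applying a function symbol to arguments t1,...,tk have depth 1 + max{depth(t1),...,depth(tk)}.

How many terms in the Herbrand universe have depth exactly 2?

12

Write N_k for the number of ground terms of depth ≤ k. A term of depth ≤ k is either a constant or a function symbol applied to arguments of depth ≤ k−1, so N_k = 3 + N_{k-1} + N_{k-1}.
N_0 = 3
N_1 = 3 + 3 + 3 = 9
N_2 = 3 + 9 + 9 = 21
Terms of depth exactly 2: N_2 − N_1 = 21 − 9 = 12.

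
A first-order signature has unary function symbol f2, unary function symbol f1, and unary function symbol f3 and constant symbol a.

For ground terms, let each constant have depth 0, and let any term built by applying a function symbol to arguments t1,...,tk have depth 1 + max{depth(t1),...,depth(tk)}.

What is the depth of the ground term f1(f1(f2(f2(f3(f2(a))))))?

6

depth(f2(a)) = 1 + depth(a) = 1 + 0 = 1
depth(f3(f2(a))) = 1 + depth(f2(a)) = 1 + 1 = 2
depth(f2(f3(f2(a)))) = 1 + depth(f3(f2(a))) = 1 + 2 = 3
depth(f2(f2(f3(f2(a))))) = 1 + depth(f2(f3(f2(a)))) = 1 + 3 = 4
depth(f1(f2(f2(f3(f2(a)))))) = 1 + depth(f2(f2(f3(f2(a))))) = 1 + 4 = 5
depth(f1(f1(f2(f2(f3(f2(a))))))) = 1 + depth(f1(f2(f2(f3(f2(a)))))) = 1 + 5 = 6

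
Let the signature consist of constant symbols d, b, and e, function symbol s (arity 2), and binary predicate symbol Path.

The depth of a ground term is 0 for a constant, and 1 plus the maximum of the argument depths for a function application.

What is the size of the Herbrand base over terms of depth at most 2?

First count ground terms of depth ≤ 2.
Write N_k for the number of ground terms of depth ≤ k. A term of depth ≤ k is either a constant or a function symbol applied to arguments of depth ≤ k−1, so N_k = 3 + N_{k-1}^2.
N_0 = 3
N_1 = 3 + 3^2 = 12
N_2 = 3 + 12^2 = 147
So |H| = 147.
A ground atom is a predicate applied to a tuple of terms from H, so the count is the sum over predicates of |H|^arity:
  Path: 147^2 = 21609
Total ground atoms: 21609.

21609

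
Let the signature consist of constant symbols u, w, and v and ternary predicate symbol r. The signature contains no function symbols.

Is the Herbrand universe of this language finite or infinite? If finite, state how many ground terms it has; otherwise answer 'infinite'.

There are no function symbols, so every ground term is one of the 3 constants.
The Herbrand universe is {u, w, v}, which is finite with 3 elements.

3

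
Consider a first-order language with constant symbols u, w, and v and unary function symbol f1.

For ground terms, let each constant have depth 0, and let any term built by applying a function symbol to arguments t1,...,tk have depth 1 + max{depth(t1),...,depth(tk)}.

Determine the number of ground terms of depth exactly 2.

Count level by level. With function symbols f1/1, the terms of depth ≤ k are the 3 constants together with each function applied to depth-≤(k−1) tuples, so N_k = 3 + N_{k-1}.
N_0 = 3
N_1 = 3 + 3 = 6
N_2 = 3 + 6 = 9
Terms of depth exactly 2: N_2 − N_1 = 9 − 6 = 3.

3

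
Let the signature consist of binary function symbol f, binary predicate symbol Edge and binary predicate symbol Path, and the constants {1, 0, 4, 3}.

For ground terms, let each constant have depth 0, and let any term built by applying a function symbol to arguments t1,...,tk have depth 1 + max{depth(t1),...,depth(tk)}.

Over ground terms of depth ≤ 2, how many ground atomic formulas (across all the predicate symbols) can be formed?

First count ground terms of depth ≤ 2.
If N_k denotes the number of depth-≤k ground terms, the 4 constants give N_0 = 4, and each function symbol of arity r contributes N_{k-1}^r new terms at level k: N_k = 4 + N_{k-1}^2.
N_0 = 4
N_1 = 4 + 4^2 = 20
N_2 = 4 + 20^2 = 404
So |H| = 404.
For each predicate symbol, the number of ground atoms is |H| raised to its arity; summing:
  Edge: 404^2 = 163216;  Path: 404^2 = 163216
Total ground atoms: 163216 + 163216 = 326432.

326432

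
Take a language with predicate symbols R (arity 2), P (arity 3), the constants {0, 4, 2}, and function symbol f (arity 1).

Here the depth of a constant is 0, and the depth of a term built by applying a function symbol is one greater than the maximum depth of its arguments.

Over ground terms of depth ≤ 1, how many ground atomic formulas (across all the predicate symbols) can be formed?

252

First count ground terms of depth ≤ 1.
If N_k denotes the number of depth-≤k ground terms, the 3 constants give N_0 = 3, and each function symbol of arity r contributes N_{k-1}^r new terms at level k: N_k = 3 + N_{k-1}.
N_0 = 3
N_1 = 3 + 3 = 6
So |H| = 6.
Ground atoms are formed by filling each argument slot of a predicate with a term from H, so an r-ary predicate gives |H|^r atoms:
  R: 6^2 = 36;  P: 6^3 = 216
Total ground atoms: 36 + 216 = 252.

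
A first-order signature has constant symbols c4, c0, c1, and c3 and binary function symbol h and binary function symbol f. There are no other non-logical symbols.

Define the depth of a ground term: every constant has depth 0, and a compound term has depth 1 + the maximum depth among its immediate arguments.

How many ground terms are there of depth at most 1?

36

Let N_k = |{terms of depth ≤ k}|. Then N_0 = 4 and N_k = 4 + N_{k-1}^2 + N_{k-1}^2 for k ≥ 1 (one summand per function symbol, arity giving the exponent).
N_0 = 4
N_1 = 4 + 4^2 + 4^2 = 36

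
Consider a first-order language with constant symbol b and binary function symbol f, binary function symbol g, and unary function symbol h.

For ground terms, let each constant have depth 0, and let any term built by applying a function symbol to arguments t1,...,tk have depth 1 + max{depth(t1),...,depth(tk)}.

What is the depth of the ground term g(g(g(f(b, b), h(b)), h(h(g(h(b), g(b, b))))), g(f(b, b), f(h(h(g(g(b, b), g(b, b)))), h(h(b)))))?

depth(f(b, b)) = 1 + max(0, 0) = 1
depth(h(b)) = 1 + depth(b) = 1 + 0 = 1
depth(g(f(b, b), h(b))) = 1 + max(1, 1) = 2
depth(g(b, b)) = 1 + max(0, 0) = 1
depth(g(h(b), g(b, b))) = 1 + max(1, 1) = 2
depth(h(g(h(b), g(b, b)))) = 1 + depth(g(h(b), g(b, b))) = 1 + 2 = 3
depth(h(h(g(h(b), g(b, b))))) = 1 + depth(h(g(h(b), g(b, b)))) = 1 + 3 = 4
depth(g(g(f(b, b), h(b)), h(h(g(h(b), g(b, b)))))) = 1 + max(2, 4) = 5
depth(g(g(b, b), g(b, b))) = 1 + max(1, 1) = 2
depth(h(g(g(b, b), g(b, b)))) = 1 + depth(g(g(b, b), g(b, b))) = 1 + 2 = 3
depth(h(h(g(g(b, b), g(b, b))))) = 1 + depth(h(g(g(b, b), g(b, b)))) = 1 + 3 = 4
depth(h(h(b))) = 1 + depth(h(b)) = 1 + 1 = 2
depth(f(h(h(g(g(b, b), g(b, b)))), h(h(b)))) = 1 + max(4, 2) = 5
depth(g(f(b, b), f(h(h(g(g(b, b), g(b, b)))), h(h(b))))) = 1 + max(1, 5) = 6
depth(g(g(g(f(b, b), h(b)), h(h(g(h(b), g(b, b))))), g(f(b, b), f(h(h(g(g(b, b), g(b, b)))), h(h(b)))))) = 1 + max(5, 6) = 7

7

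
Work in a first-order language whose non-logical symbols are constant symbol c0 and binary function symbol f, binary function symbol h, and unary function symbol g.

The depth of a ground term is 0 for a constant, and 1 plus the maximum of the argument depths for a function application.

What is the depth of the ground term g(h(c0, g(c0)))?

depth(g(c0)) = 1 + depth(c0) = 1 + 0 = 1
depth(h(c0, g(c0))) = 1 + max(0, 1) = 2
depth(g(h(c0, g(c0)))) = 1 + depth(h(c0, g(c0))) = 1 + 2 = 3

3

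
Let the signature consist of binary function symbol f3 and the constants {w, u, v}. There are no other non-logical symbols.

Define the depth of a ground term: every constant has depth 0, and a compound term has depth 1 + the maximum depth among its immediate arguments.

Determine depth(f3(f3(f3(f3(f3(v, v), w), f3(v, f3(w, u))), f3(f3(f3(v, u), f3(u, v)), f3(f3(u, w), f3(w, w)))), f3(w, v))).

5

depth(f3(v, v)) = 1 + max(0, 0) = 1
depth(f3(f3(v, v), w)) = 1 + max(1, 0) = 2
depth(f3(w, u)) = 1 + max(0, 0) = 1
depth(f3(v, f3(w, u))) = 1 + max(0, 1) = 2
depth(f3(f3(f3(v, v), w), f3(v, f3(w, u)))) = 1 + max(2, 2) = 3
depth(f3(v, u)) = 1 + max(0, 0) = 1
depth(f3(u, v)) = 1 + max(0, 0) = 1
depth(f3(f3(v, u), f3(u, v))) = 1 + max(1, 1) = 2
depth(f3(u, w)) = 1 + max(0, 0) = 1
depth(f3(w, w)) = 1 + max(0, 0) = 1
depth(f3(f3(u, w), f3(w, w))) = 1 + max(1, 1) = 2
depth(f3(f3(f3(v, u), f3(u, v)), f3(f3(u, w), f3(w, w)))) = 1 + max(2, 2) = 3
depth(f3(f3(f3(f3(v, v), w), f3(v, f3(w, u))), f3(f3(f3(v, u), f3(u, v)), f3(f3(u, w), f3(w, w))))) = 1 + max(3, 3) = 4
depth(f3(w, v)) = 1 + max(0, 0) = 1
depth(f3(f3(f3(f3(f3(v, v), w), f3(v, f3(w, u))), f3(f3(f3(v, u), f3(u, v)), f3(f3(u, w), f3(w, w)))), f3(w, v))) = 1 + max(4, 1) = 5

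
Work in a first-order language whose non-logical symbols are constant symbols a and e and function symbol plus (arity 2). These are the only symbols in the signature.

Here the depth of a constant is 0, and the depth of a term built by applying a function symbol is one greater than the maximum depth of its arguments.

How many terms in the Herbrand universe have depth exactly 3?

1408

Write N_k for the number of ground terms of depth ≤ k. A term of depth ≤ k is either a constant or a function symbol applied to arguments of depth ≤ k−1, so N_k = 2 + N_{k-1}^2.
N_0 = 2
N_1 = 2 + 2^2 = 6
N_2 = 2 + 6^2 = 38
N_3 = 2 + 38^2 = 1446
Terms of depth exactly 3: N_3 − N_2 = 1446 − 38 = 1408.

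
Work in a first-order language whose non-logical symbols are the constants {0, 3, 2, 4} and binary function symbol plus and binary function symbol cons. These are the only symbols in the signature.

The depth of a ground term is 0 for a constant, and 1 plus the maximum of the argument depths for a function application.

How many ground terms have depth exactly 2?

2560

Count level by level. With function symbols plus/2, cons/2, the terms of depth ≤ k are the 4 constants together with each function applied to depth-≤(k−1) tuples, so N_k = 4 + N_{k-1}^2 + N_{k-1}^2.
N_0 = 4
N_1 = 4 + 4^2 + 4^2 = 36
N_2 = 4 + 36^2 + 36^2 = 2596
Terms of depth exactly 2: N_2 − N_1 = 2596 − 36 = 2560.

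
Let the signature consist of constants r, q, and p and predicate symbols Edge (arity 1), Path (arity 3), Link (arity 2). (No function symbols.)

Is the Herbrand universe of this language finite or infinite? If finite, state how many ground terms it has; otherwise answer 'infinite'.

3

There are no function symbols, so every ground term is one of the 3 constants.
The Herbrand universe is {r, q, p}, which is finite with 3 elements.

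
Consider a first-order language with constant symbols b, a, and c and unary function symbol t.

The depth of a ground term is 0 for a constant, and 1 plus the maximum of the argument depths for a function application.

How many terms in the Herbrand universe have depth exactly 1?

3

Write N_k for the number of ground terms of depth ≤ k. A term of depth ≤ k is either a constant or a function symbol applied to arguments of depth ≤ k−1, so N_k = 3 + N_{k-1}.
N_0 = 3
N_1 = 3 + 3 = 6
Terms of depth exactly 1: N_1 − N_0 = 6 − 3 = 3.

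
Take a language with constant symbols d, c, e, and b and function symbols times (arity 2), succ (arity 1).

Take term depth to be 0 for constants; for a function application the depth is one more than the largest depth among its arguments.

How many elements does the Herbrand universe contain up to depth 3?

365424

Let N_k = |{terms of depth ≤ k}|. Then N_0 = 4 and N_k = 4 + N_{k-1}^2 + N_{k-1} for k ≥ 1 (one summand per function symbol, arity giving the exponent).
N_0 = 4
N_1 = 4 + 4^2 + 4 = 24
N_2 = 4 + 24^2 + 24 = 604
N_3 = 4 + 604^2 + 604 = 365424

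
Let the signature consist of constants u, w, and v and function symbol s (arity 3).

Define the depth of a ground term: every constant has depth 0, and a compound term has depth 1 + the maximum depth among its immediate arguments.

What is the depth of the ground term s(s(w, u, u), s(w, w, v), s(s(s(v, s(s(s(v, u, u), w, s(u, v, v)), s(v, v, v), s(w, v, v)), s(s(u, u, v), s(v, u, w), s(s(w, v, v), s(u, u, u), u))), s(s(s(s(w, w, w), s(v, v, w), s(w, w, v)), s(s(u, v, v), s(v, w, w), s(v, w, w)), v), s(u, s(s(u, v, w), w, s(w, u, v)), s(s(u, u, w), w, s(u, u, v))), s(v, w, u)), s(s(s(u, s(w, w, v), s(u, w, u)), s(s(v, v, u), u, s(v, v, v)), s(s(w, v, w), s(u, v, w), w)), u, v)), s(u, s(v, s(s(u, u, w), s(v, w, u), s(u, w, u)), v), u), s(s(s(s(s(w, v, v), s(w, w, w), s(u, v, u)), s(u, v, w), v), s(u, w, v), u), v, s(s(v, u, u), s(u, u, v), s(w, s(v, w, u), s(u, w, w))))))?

depth(s(w, u, u)) = 1 + max(0, 0, 0) = 1
depth(s(w, w, v)) = 1 + max(0, 0, 0) = 1
depth(s(v, u, u)) = 1 + max(0, 0, 0) = 1
depth(s(u, v, v)) = 1 + max(0, 0, 0) = 1
depth(s(s(v, u, u), w, s(u, v, v))) = 1 + max(1, 0, 1) = 2
depth(s(v, v, v)) = 1 + max(0, 0, 0) = 1
depth(s(w, v, v)) = 1 + max(0, 0, 0) = 1
depth(s(s(s(v, u, u), w, s(u, v, v)), s(v, v, v), s(w, v, v))) = 1 + max(2, 1, 1) = 3
depth(s(u, u, v)) = 1 + max(0, 0, 0) = 1
depth(s(v, u, w)) = 1 + max(0, 0, 0) = 1
depth(s(u, u, u)) = 1 + max(0, 0, 0) = 1
depth(s(s(w, v, v), s(u, u, u), u)) = 1 + max(1, 1, 0) = 2
depth(s(s(u, u, v), s(v, u, w), s(s(w, v, v), s(u, u, u), u))) = 1 + max(1, 1, 2) = 3
depth(s(v, s(s(s(v, u, u), w, s(u, v, v)), s(v, v, v), s(w, v, v)), s(s(u, u, v), s(v, u, w), s(s(w, v, v), s(u, u, u), u)))) = 1 + max(0, 3, 3) = 4
depth(s(w, w, w)) = 1 + max(0, 0, 0) = 1
depth(s(v, v, w)) = 1 + max(0, 0, 0) = 1
depth(s(s(w, w, w), s(v, v, w), s(w, w, v))) = 1 + max(1, 1, 1) = 2
depth(s(v, w, w)) = 1 + max(0, 0, 0) = 1
depth(s(s(u, v, v), s(v, w, w), s(v, w, w))) = 1 + max(1, 1, 1) = 2
depth(s(s(s(w, w, w), s(v, v, w), s(w, w, v)), s(s(u, v, v), s(v, w, w), s(v, w, w)), v)) = 1 + max(2, 2, 0) = 3
depth(s(u, v, w)) = 1 + max(0, 0, 0) = 1
depth(s(w, u, v)) = 1 + max(0, 0, 0) = 1
depth(s(s(u, v, w), w, s(w, u, v))) = 1 + max(1, 0, 1) = 2
depth(s(u, u, w)) = 1 + max(0, 0, 0) = 1
depth(s(s(u, u, w), w, s(u, u, v))) = 1 + max(1, 0, 1) = 2
depth(s(u, s(s(u, v, w), w, s(w, u, v)), s(s(u, u, w), w, s(u, u, v)))) = 1 + max(0, 2, 2) = 3
depth(s(v, w, u)) = 1 + max(0, 0, 0) = 1
depth(s(s(s(s(w, w, w), s(v, v, w), s(w, w, v)), s(s(u, v, v), s(v, w, w), s(v, w, w)), v), s(u, s(s(u, v, w), w, s(w, u, v)), s(s(u, u, w), w, s(u, u, v))), s(v, w, u))) = 1 + max(3, 3, 1) = 4
depth(s(u, w, u)) = 1 + max(0, 0, 0) = 1
depth(s(u, s(w, w, v), s(u, w, u))) = 1 + max(0, 1, 1) = 2
depth(s(v, v, u)) = 1 + max(0, 0, 0) = 1
depth(s(s(v, v, u), u, s(v, v, v))) = 1 + max(1, 0, 1) = 2
depth(s(w, v, w)) = 1 + max(0, 0, 0) = 1
depth(s(s(w, v, w), s(u, v, w), w)) = 1 + max(1, 1, 0) = 2
depth(s(s(u, s(w, w, v), s(u, w, u)), s(s(v, v, u), u, s(v, v, v)), s(s(w, v, w), s(u, v, w), w))) = 1 + max(2, 2, 2) = 3
depth(s(s(s(u, s(w, w, v), s(u, w, u)), s(s(v, v, u), u, s(v, v, v)), s(s(w, v, w), s(u, v, w), w)), u, v)) = 1 + max(3, 0, 0) = 4
depth(s(s(v, s(s(s(v, u, u), w, s(u, v, v)), s(v, v, v), s(w, v, v)), s(s(u, u, v), s(v, u, w), s(s(w, v, v), s(u, u, u), u))), s(s(s(s(w, w, w), s(v, v, w), s(w, w, v)), s(s(u, v, v), s(v, w, w), s(v, w, w)), v), s(u, s(s(u, v, w), w, s(w, u, v)), s(s(u, u, w), w, s(u, u, v))), s(v, w, u)), s(s(s(u, s(w, w, v), s(u, w, u)), s(s(v, v, u), u, s(v, v, v)), s(s(w, v, w), s(u, v, w), w)), u, v))) = 1 + max(4, 4, 4) = 5
depth(s(s(u, u, w), s(v, w, u), s(u, w, u))) = 1 + max(1, 1, 1) = 2
depth(s(v, s(s(u, u, w), s(v, w, u), s(u, w, u)), v)) = 1 + max(0, 2, 0) = 3
depth(s(u, s(v, s(s(u, u, w), s(v, w, u), s(u, w, u)), v), u)) = 1 + max(0, 3, 0) = 4
depth(s(u, v, u)) = 1 + max(0, 0, 0) = 1
depth(s(s(w, v, v), s(w, w, w), s(u, v, u))) = 1 + max(1, 1, 1) = 2
depth(s(s(s(w, v, v), s(w, w, w), s(u, v, u)), s(u, v, w), v)) = 1 + max(2, 1, 0) = 3
depth(s(u, w, v)) = 1 + max(0, 0, 0) = 1
depth(s(s(s(s(w, v, v), s(w, w, w), s(u, v, u)), s(u, v, w), v), s(u, w, v), u)) = 1 + max(3, 1, 0) = 4
depth(s(u, w, w)) = 1 + max(0, 0, 0) = 1
depth(s(w, s(v, w, u), s(u, w, w))) = 1 + max(0, 1, 1) = 2
depth(s(s(v, u, u), s(u, u, v), s(w, s(v, w, u), s(u, w, w)))) = 1 + max(1, 1, 2) = 3
depth(s(s(s(s(s(w, v, v), s(w, w, w), s(u, v, u)), s(u, v, w), v), s(u, w, v), u), v, s(s(v, u, u), s(u, u, v), s(w, s(v, w, u), s(u, w, w))))) = 1 + max(4, 0, 3) = 5
depth(s(s(s(v, s(s(s(v, u, u), w, s(u, v, v)), s(v, v, v), s(w, v, v)), s(s(u, u, v), s(v, u, w), s(s(w, v, v), s(u, u, u), u))), s(s(s(s(w, w, w), s(v, v, w), s(w, w, v)), s(s(u, v, v), s(v, w, w), s(v, w, w)), v), s(u, s(s(u, v, w), w, s(w, u, v)), s(s(u, u, w), w, s(u, u, v))), s(v, w, u)), s(s(s(u, s(w, w, v), s(u, w, u)), s(s(v, v, u), u, s(v, v, v)), s(s(w, v, w), s(u, v, w), w)), u, v)), s(u, s(v, s(s(u, u, w), s(v, w, u), s(u, w, u)), v), u), s(s(s(s(s(w, v, v), s(w, w, w), s(u, v, u)), s(u, v, w), v), s(u, w, v), u), v, s(s(v, u, u), s(u, u, v), s(w, s(v, w, u), s(u, w, w)))))) = 1 + max(5, 4, 5) = 6
depth(s(s(w, u, u), s(w, w, v), s(s(s(v, s(s(s(v, u, u), w, s(u, v, v)), s(v, v, v), s(w, v, v)), s(s(u, u, v), s(v, u, w), s(s(w, v, v), s(u, u, u), u))), s(s(s(s(w, w, w), s(v, v, w), s(w, w, v)), s(s(u, v, v), s(v, w, w), s(v, w, w)), v), s(u, s(s(u, v, w), w, s(w, u, v)), s(s(u, u, w), w, s(u, u, v))), s(v, w, u)), s(s(s(u, s(w, w, v), s(u, w, u)), s(s(v, v, u), u, s(v, v, v)), s(s(w, v, w), s(u, v, w), w)), u, v)), s(u, s(v, s(s(u, u, w), s(v, w, u), s(u, w, u)), v), u), s(s(s(s(s(w, v, v), s(w, w, w), s(u, v, u)), s(u, v, w), v), s(u, w, v), u), v, s(s(v, u, u), s(u, u, v), s(w, s(v, w, u), s(u, w, w))))))) = 1 + max(1, 1, 6) = 7

7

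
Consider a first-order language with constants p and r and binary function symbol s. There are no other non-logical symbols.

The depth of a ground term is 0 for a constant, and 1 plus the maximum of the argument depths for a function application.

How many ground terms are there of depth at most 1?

6

Let N_k count ground terms of depth at most k. Each non-constant term of depth ≤ k is some function symbol applied to depth-≤(k−1) arguments, giving N_k = 2 + N_{k-1}^2.
N_0 = 2
N_1 = 2 + 2^2 = 6
Explicitly: p, r, s(p, p), s(p, r), s(r, p), s(r, r).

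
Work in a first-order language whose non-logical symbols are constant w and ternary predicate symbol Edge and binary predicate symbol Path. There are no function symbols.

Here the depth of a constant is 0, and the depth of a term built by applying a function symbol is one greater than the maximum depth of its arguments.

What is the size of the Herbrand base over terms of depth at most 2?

First count ground terms of depth ≤ 2.
With no function symbols every ground term is a constant, so there is exactly 1 ground term at every depth bound.
N_0 = 1
N_1 = 1
N_2 = 1
Explicitly: w.
So |H| = 1.
A ground atom is a predicate applied to a tuple of terms from H, so the count is the sum over predicates of |H|^arity:
  Edge: 1^3 = 1;  Path: 1^2 = 1
Total ground atoms: 1 + 1 = 2.

2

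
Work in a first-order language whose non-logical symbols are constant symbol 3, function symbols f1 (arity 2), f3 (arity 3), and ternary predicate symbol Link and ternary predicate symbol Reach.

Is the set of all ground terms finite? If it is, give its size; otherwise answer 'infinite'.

The signature has at least one function symbol (f1, arity 2) and at least one constant (3).
Iterating f1 gives infinitely many distinct ground terms: 3, f1(3, 3), f1(f1(3, 3), f1(3, 3)), ...
So the Herbrand universe is infinite.

infinite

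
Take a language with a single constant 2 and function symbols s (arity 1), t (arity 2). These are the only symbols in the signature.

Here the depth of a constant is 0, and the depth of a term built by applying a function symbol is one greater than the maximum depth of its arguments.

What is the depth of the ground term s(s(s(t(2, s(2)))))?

depth(s(2)) = 1 + depth(2) = 1 + 0 = 1
depth(t(2, s(2))) = 1 + max(0, 1) = 2
depth(s(t(2, s(2)))) = 1 + depth(t(2, s(2))) = 1 + 2 = 3
depth(s(s(t(2, s(2))))) = 1 + depth(s(t(2, s(2)))) = 1 + 3 = 4
depth(s(s(s(t(2, s(2)))))) = 1 + depth(s(s(t(2, s(2))))) = 1 + 4 = 5

5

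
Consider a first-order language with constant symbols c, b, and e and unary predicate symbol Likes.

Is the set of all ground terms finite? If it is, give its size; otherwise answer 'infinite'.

There are no function symbols, so every ground term is one of the 3 constants.
The Herbrand universe is {c, b, e}, which is finite with 3 elements.

3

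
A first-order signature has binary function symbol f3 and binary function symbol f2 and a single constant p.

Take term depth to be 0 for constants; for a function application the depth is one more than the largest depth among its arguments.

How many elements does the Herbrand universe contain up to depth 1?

Let N_k = |{terms of depth ≤ k}|. Then N_0 = 1 and N_k = 1 + N_{k-1}^2 + N_{k-1}^2 for k ≥ 1 (one summand per function symbol, arity giving the exponent).
N_0 = 1
N_1 = 1 + 1^2 + 1^2 = 3

3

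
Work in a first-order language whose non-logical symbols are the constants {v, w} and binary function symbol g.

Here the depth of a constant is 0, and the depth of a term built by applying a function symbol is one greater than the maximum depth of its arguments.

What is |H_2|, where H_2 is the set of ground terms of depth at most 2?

38

Let N_k count ground terms of depth at most k. Each non-constant term of depth ≤ k is some function symbol applied to depth-≤(k−1) arguments, giving N_k = 2 + N_{k-1}^2.
N_0 = 2
N_1 = 2 + 2^2 = 6
N_2 = 2 + 6^2 = 38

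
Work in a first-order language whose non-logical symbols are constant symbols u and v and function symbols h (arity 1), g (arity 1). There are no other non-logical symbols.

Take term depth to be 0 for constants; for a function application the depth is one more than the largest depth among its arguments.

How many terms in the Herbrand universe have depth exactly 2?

Let N_k count ground terms of depth at most k. Each non-constant term of depth ≤ k is some function symbol applied to depth-≤(k−1) arguments, giving N_k = 2 + N_{k-1} + N_{k-1}.
N_0 = 2
N_1 = 2 + 2 + 2 = 6
N_2 = 2 + 6 + 6 = 14
Terms of depth exactly 2: N_2 − N_1 = 14 − 6 = 8.

8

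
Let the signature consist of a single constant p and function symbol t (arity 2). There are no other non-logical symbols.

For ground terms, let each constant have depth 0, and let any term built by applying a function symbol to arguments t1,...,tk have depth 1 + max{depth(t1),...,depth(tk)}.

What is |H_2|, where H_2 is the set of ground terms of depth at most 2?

5

If N_k denotes the number of depth-≤k ground terms, the 1 constant gives N_0 = 1, and each function symbol of arity r contributes N_{k-1}^r new terms at level k: N_k = 1 + N_{k-1}^2.
N_0 = 1
N_1 = 1 + 1^2 = 2
N_2 = 1 + 2^2 = 5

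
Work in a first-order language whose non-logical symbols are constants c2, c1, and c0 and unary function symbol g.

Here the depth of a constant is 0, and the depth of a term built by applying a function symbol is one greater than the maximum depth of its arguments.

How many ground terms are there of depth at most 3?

Let N_k = |{terms of depth ≤ k}|. Then N_0 = 3 and N_k = 3 + N_{k-1} for k ≥ 1 (one summand per function symbol, arity giving the exponent).
N_0 = 3
N_1 = 3 + 3 = 6
N_2 = 3 + 6 = 9
N_3 = 3 + 9 = 12

12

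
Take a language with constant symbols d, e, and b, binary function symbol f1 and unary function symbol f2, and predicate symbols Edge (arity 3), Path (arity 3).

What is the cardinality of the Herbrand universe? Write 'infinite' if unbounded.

The signature has at least one function symbol (f1, arity 2) and at least one constant (d).
Iterating f1 gives infinitely many distinct ground terms: d, f1(d, d), f1(f1(d, d), f1(d, d)), ...
So the Herbrand universe is infinite.

infinite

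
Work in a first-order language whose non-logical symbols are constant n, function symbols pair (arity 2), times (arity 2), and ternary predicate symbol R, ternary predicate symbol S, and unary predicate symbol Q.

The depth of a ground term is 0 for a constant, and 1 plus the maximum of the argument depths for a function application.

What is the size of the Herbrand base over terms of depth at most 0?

First count ground terms of depth ≤ 0.
Write N_k for the number of ground terms of depth ≤ k. A term of depth ≤ k is either a constant or a function symbol applied to arguments of depth ≤ k−1, so N_k = 1 + N_{k-1}^2 + N_{k-1}^2.
N_0 = 1
Explicitly: n.
So |H| = 1.
A ground atom is a predicate applied to a tuple of terms from H, so the count is the sum over predicates of |H|^arity:
  R: 1^3 = 1;  S: 1^3 = 1;  Q: 1
Total ground atoms: 1 + 1 + 1 = 3.

3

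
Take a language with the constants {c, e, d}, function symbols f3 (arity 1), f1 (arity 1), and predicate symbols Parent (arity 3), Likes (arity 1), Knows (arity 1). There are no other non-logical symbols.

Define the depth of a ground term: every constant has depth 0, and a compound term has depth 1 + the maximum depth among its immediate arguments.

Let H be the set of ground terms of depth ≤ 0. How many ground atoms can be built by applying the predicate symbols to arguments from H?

First count ground terms of depth ≤ 0.
If N_k denotes the number of depth-≤k ground terms, the 3 constants give N_0 = 3, and each function symbol of arity r contributes N_{k-1}^r new terms at level k: N_k = 3 + N_{k-1} + N_{k-1}.
N_0 = 3
So |H| = 3.
A ground atom is a predicate applied to a tuple of terms from H, so the count is the sum over predicates of |H|^arity:
  Parent: 3^3 = 27;  Likes: 3;  Knows: 3
Total ground atoms: 27 + 3 + 3 = 33.

33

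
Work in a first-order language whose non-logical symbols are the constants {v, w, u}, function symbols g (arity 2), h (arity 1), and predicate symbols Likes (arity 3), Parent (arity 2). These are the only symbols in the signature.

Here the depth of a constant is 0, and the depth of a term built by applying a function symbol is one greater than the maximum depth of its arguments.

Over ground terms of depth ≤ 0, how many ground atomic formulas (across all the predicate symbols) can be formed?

36

First count ground terms of depth ≤ 0.
If N_k denotes the number of depth-≤k ground terms, the 3 constants give N_0 = 3, and each function symbol of arity r contributes N_{k-1}^r new terms at level k: N_k = 3 + N_{k-1}^2 + N_{k-1}.
N_0 = 3
Explicitly: v, w, u.
So |H| = 3.
For each predicate symbol, the number of ground atoms is |H| raised to its arity; summing:
  Likes: 3^3 = 27;  Parent: 3^2 = 9
Total ground atoms: 27 + 9 = 36.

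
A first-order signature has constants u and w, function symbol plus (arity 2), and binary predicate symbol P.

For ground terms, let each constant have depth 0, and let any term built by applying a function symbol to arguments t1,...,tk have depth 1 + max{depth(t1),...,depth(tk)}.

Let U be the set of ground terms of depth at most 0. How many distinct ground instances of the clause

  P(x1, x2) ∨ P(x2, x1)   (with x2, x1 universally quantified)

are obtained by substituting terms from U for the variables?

4

Ground terms of depth ≤ 0:
  Write N_k for the number of ground terms of depth ≤ k. A term of depth ≤ k is either a constant or a function symbol applied to arguments of depth ≤ k−1, so N_k = 2 + N_{k-1}^2.
  N_0 = 2
  Explicitly: u, w.
So there are 2 ground terms available for substitution.
The clause has 2 distinct variables (x2, x1), each appearing in the body. In the free term algebra distinct substitutions yield syntactically distinct ground instances.
Number of ground instances = 2^2 = 4.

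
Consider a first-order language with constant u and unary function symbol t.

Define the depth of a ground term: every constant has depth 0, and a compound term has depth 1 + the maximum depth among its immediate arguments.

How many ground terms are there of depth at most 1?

2

Let N_k count ground terms of depth at most k. Each non-constant term of depth ≤ k is some function symbol applied to depth-≤(k−1) arguments, giving N_k = 1 + N_{k-1}.
N_0 = 1
N_1 = 1 + 1 = 2
Explicitly: u, t(u).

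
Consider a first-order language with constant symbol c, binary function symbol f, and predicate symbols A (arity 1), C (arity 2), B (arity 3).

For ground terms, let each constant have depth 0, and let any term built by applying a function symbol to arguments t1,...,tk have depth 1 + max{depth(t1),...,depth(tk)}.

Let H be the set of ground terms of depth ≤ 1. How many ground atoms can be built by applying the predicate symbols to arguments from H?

First count ground terms of depth ≤ 1.
Write N_k for the number of ground terms of depth ≤ k. A term of depth ≤ k is either a constant or a function symbol applied to arguments of depth ≤ k−1, so N_k = 1 + N_{k-1}^2.
N_0 = 1
N_1 = 1 + 1^2 = 2
Explicitly: c, f(c, c).
So |H| = 2.
For each predicate symbol, the number of ground atoms is |H| raised to its arity; summing:
  A: 2;  C: 2^2 = 4;  B: 2^3 = 8
Total ground atoms: 2 + 4 + 8 = 14.

14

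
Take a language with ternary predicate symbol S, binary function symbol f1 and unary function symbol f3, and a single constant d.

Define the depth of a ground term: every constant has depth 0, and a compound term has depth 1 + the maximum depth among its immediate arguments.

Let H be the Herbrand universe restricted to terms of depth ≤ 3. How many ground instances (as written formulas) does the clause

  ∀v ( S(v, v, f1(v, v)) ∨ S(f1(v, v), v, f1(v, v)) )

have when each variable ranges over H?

Ground terms of depth ≤ 3:
  Count level by level. With function symbols f1/2, f3/1, the terms of depth ≤ k are the 1 constant together with each function applied to depth-≤(k−1) tuples, so N_k = 1 + N_{k-1}^2 + N_{k-1}.
  N_0 = 1
  N_1 = 1 + 1^2 + 1 = 3
  N_2 = 1 + 3^2 + 3 = 13
  N_3 = 1 + 13^2 + 13 = 183
So there are 183 ground terms available for substitution.
There is 1 variable to instantiate (v),  occurring in at least one literal, so different choices give different ground instances.
Number of ground instances = 183.

183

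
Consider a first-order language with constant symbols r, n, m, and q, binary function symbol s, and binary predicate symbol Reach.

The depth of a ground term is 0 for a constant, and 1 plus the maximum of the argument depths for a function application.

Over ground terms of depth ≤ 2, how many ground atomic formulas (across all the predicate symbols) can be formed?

163216

First count ground terms of depth ≤ 2.
Write N_k for the number of ground terms of depth ≤ k. A term of depth ≤ k is either a constant or a function symbol applied to arguments of depth ≤ k−1, so N_k = 4 + N_{k-1}^2.
N_0 = 4
N_1 = 4 + 4^2 = 20
N_2 = 4 + 20^2 = 404
So |H| = 404.
For each predicate symbol, the number of ground atoms is |H| raised to its arity; summing:
  Reach: 404^2 = 163216
Total ground atoms: 163216.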